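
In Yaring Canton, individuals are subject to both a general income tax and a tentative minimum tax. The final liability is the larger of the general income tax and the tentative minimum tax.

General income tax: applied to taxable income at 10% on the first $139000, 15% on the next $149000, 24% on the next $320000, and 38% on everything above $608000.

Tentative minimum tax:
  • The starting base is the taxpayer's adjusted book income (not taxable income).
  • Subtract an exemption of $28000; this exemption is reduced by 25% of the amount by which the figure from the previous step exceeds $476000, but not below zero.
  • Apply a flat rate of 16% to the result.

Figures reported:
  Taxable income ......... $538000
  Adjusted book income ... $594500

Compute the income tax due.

$96250

General income tax:
  $139000 × 10% = $13900
  $149000 × 15% = $22350
  $250000 × 24% = $60000
  → $96250

Tentative minimum tax:
  Base (adjusted book income): $594500
  Exemption: 25% × ($594500 − $476000) = $29625 ≥ $28000, so the exemption is fully phased out
  Base: $594500 − $0 = $594500
  $594500 × 16% = $95120

$96250 > $95120, so the general income tax governs.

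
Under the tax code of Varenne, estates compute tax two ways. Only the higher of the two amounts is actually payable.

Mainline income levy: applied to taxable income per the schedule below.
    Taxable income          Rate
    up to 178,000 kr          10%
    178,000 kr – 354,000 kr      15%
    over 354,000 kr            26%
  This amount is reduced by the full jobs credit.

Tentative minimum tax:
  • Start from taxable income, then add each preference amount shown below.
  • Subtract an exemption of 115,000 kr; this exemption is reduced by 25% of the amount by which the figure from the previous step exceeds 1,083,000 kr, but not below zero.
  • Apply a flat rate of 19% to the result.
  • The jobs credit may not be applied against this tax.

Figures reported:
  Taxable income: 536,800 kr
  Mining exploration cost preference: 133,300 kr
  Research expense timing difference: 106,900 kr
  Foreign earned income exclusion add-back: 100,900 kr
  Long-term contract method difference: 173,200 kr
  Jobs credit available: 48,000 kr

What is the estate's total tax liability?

177,859 kr

Mainline income levy:
  178,000 kr × 10% = 17,800 kr
  176,000 kr × 15% = 26,400 kr
  182,800 kr × 26% = 47,528 kr
  → 91,728 kr
  Less jobs credit 48,000 kr → 43,728 kr

Tentative minimum tax:
  Adjusted income: 536,800 kr + 133,300 kr + 106,900 kr + 100,900 kr + 173,200 kr = 1,051,100 kr
  Exemption: 1,051,100 kr ≤ 1,083,000 kr, so full 115,000 kr applies
  Base: 1,051,100 kr − 115,000 kr = 936,100 kr
  936,100 kr × 19% = 177,859 kr

177,859 kr > 43,728 kr, so the tentative minimum tax is the binding amount.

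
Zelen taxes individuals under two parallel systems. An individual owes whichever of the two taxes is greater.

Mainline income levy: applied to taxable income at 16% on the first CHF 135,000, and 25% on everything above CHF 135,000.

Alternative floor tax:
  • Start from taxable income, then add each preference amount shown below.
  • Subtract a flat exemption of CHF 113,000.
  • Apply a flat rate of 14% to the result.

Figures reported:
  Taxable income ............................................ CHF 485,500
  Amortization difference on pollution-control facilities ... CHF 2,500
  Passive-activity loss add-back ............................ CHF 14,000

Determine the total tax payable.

Alternative floor tax:
  Adjusted income: CHF 485,500 + CHF 2,500 + CHF 14,000 = CHF 502,000
  Less exemption CHF 113,000 → base CHF 389,000
  CHF 389,000 × 14% = CHF 54,460

Mainline income levy:
  CHF 135,000 × 16% = CHF 21,600
  CHF 350,500 × 25% = CHF 87,625
  → CHF 109,225

CHF 109,225 > CHF 54,460, so the mainline income levy governs.

CHF 109,225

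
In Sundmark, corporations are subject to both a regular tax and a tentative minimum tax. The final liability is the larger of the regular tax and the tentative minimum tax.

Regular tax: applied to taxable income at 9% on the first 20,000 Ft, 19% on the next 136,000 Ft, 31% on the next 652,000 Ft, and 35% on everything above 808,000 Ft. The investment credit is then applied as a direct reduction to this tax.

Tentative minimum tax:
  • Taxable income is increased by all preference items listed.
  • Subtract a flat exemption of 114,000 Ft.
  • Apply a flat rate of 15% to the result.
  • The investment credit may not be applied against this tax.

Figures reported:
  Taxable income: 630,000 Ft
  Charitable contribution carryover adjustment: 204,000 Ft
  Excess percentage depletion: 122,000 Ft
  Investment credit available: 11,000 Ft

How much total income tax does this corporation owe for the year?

Regular tax:
  20,000 Ft × 9% = 1,800 Ft
  136,000 Ft × 19% = 25,840 Ft
  474,000 Ft × 31% = 146,940 Ft
  → 174,580 Ft
  Less investment credit 11,000 Ft → 163,580 Ft

Tentative minimum tax:
  Adjusted income: 630,000 Ft + 204,000 Ft + 122,000 Ft = 956,000 Ft
  Less exemption 114,000 Ft → base 842,000 Ft
  842,000 Ft × 15% = 126,300 Ft

163,580 Ft > 126,300 Ft, so the regular tax governs.

163,580 Ft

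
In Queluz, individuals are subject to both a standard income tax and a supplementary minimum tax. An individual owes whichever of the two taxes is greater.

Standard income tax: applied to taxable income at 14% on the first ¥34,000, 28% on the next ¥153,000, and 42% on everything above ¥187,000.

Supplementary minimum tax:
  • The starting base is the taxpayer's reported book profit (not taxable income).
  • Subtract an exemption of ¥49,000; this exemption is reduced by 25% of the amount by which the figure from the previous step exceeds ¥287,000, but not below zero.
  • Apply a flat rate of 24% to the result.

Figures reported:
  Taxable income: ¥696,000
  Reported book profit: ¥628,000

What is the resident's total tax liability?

¥261,380

Standard income tax:
  ¥34,000 × 14% = ¥4,760
  ¥153,000 × 28% = ¥42,840
  ¥509,000 × 42% = ¥213,780
  → ¥261,380

Supplementary minimum tax:
  Base (reported book profit): ¥628,000
  Exemption: 25% × (¥628,000 − ¥287,000) = ¥85,250 ≥ ¥49,000, so the exemption is fully phased out
  Base: ¥628,000 − ¥0 = ¥628,000
  ¥628,000 × 24% = ¥150,720

¥261,380 > ¥150,720, so the standard income tax governs.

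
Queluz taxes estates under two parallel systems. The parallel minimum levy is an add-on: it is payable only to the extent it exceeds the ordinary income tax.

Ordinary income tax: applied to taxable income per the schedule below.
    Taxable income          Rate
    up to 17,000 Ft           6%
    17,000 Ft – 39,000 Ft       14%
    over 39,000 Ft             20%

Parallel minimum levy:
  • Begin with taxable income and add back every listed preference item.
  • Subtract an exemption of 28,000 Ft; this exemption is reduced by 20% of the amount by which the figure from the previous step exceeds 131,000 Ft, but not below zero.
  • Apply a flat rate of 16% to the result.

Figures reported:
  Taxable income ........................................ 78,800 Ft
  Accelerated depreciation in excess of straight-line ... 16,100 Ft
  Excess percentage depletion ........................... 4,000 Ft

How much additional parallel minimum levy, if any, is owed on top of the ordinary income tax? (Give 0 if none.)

Parallel minimum levy:
  Adjusted income: 78,800 Ft + 16,100 Ft + 4,000 Ft = 98,900 Ft
  Exemption: 98,900 Ft ≤ 131,000 Ft, so full 28,000 Ft applies
  Base: 98,900 Ft − 28,000 Ft = 70,900 Ft
  70,900 Ft × 16% = 11,344 Ft

Ordinary income tax:
  17,000 Ft × 6% = 1,020 Ft
  22,000 Ft × 14% = 3,080 Ft
  39,800 Ft × 20% = 7,960 Ft
  → 12,060 Ft

11,344 Ft ≤ 12,060 Ft, so no add-on is due.

0 Ft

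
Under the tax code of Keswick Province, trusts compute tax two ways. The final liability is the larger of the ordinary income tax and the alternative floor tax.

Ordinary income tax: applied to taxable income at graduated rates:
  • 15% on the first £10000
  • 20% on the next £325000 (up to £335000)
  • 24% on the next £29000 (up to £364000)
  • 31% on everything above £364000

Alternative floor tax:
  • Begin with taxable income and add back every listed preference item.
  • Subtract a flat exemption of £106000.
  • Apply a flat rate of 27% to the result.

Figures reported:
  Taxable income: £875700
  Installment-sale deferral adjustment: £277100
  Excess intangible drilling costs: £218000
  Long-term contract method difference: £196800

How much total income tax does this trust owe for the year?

£394632

Ordinary income tax:
  £10000 × 15% = £1500
  £325000 × 20% = £65000
  £29000 × 24% = £6960
  £511700 × 31% = £158627
  → £232087

Alternative floor tax:
  Adjusted income: £875700 + £277100 + £218000 + £196800 = £1567600
  Less exemption £106000 → base £1461600
  £1461600 × 27% = £394632

£394632 > £232087, so the alternative floor tax is the binding amount.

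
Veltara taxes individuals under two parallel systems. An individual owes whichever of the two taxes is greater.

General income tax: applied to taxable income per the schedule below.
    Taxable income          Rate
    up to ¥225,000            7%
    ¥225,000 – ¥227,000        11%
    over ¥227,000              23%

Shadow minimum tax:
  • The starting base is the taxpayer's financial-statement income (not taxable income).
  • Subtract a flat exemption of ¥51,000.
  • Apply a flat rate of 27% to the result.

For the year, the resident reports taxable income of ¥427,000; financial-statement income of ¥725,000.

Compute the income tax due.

¥181,980

Shadow minimum tax:
  Base (financial-statement income): ¥725,000
  Less exemption ¥51,000 → base ¥674,000
  ¥674,000 × 27% = ¥181,980

General income tax:
  ¥225,000 × 7% = ¥15,750
  ¥2,000 × 11% = ¥220
  ¥200,000 × 23% = ¥46,000
  → ¥61,970

¥181,980 > ¥61,970, so the shadow minimum tax is the binding amount.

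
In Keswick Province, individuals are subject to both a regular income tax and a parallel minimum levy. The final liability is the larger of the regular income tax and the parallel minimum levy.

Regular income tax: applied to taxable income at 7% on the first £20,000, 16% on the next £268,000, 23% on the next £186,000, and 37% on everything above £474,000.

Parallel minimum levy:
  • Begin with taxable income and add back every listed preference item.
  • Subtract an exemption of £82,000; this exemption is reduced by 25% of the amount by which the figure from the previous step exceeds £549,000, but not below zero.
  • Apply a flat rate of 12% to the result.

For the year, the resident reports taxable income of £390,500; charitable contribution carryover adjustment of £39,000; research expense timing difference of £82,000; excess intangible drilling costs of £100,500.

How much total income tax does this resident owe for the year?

Parallel minimum levy:
  Adjusted income: £390,500 + £39,000 + £82,000 + £100,500 = £612,000
  Exemption: £82,000 − 25% × (£612,000 − £549,000) = £82,000 − £15,750 = £66,250
  Base: £612,000 − £66,250 = £545,750
  £545,750 × 12% = £65,490

Regular income tax:
  £20,000 × 7% = £1,400
  £268,000 × 16% = £42,880
  £102,500 × 23% = £23,575
  → £67,855

£67,855 > £65,490, so the regular income tax governs.

£67,855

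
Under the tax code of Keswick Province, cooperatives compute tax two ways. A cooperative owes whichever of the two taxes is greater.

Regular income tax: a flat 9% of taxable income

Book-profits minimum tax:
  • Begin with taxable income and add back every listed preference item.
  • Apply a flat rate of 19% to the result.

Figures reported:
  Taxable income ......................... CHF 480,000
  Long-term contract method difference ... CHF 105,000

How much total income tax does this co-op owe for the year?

CHF 111,150

Regular income tax:
  CHF 480,000 × 9% = CHF 43,200

Book-profits minimum tax:
  Adjusted income: CHF 480,000 + CHF 105,000 = CHF 585,000
  CHF 585,000 × 19% = CHF 111,150

CHF 111,150 > CHF 43,200, so the book-profits minimum tax is the binding amount.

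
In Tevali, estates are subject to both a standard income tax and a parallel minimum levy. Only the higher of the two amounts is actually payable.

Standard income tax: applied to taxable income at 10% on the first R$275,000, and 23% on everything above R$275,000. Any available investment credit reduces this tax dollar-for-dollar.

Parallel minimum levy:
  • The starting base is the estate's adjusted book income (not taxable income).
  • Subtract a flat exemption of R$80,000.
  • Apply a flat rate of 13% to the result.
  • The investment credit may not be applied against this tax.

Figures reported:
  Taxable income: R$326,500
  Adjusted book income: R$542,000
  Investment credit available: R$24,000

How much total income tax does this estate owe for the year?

Standard income tax:
  R$275,000 × 10% = R$27,500
  R$51,500 × 23% = R$11,845
  → R$39,345
  Less investment credit R$24,000 → R$15,345

Parallel minimum levy:
  Base (adjusted book income): R$542,000
  Less exemption R$80,000 → base R$462,000
  R$462,000 × 13% = R$60,060

R$60,060 > R$15,345, so the parallel minimum levy is the binding amount.

R$60,060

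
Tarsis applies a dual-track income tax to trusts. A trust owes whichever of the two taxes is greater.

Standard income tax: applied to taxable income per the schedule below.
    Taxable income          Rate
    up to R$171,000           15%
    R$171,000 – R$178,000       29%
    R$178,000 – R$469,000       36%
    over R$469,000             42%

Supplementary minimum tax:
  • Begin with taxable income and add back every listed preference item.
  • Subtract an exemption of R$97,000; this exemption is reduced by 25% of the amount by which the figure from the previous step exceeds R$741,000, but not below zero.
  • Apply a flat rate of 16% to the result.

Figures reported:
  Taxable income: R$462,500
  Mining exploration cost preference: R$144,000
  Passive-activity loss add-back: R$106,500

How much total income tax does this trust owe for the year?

R$130,100

Supplementary minimum tax:
  Adjusted income: R$462,500 + R$144,000 + R$106,500 = R$713,000
  Exemption: R$713,000 ≤ R$741,000, so full R$97,000 applies
  Base: R$713,000 − R$97,000 = R$616,000
  R$616,000 × 16% = R$98,560

Standard income tax:
  R$171,000 × 15% = R$25,650
  R$7,000 × 29% = R$2,030
  R$284,500 × 36% = R$102,420
  → R$130,100

R$130,100 > R$98,560, so the standard income tax governs.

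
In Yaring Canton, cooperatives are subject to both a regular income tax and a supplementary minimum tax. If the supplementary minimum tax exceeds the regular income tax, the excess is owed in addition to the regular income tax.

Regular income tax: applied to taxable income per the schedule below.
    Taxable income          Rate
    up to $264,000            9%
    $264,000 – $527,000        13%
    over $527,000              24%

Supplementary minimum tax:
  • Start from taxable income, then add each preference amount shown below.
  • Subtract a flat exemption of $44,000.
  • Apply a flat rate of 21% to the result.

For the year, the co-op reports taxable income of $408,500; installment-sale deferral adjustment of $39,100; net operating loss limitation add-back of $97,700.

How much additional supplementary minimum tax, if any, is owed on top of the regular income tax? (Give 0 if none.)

Regular income tax:
  $264,000 × 9% = $23,760
  $144,500 × 13% = $18,785
  → $42,545

Supplementary minimum tax:
  Adjusted income: $408,500 + $39,100 + $97,700 = $545,300
  Less exemption $44,000 → base $501,300
  $501,300 × 21% = $105,273

Excess of supplementary minimum tax over regular income tax: $105,273 − $42,545 = $62,728.

$62,728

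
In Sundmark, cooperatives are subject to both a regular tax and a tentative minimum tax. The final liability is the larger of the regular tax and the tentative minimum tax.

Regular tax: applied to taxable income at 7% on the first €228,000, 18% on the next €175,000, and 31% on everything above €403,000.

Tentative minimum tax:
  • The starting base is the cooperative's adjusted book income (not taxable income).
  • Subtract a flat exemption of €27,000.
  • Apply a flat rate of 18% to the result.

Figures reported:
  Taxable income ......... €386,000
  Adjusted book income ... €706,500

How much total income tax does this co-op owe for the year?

€122,310

Tentative minimum tax:
  Base (adjusted book income): €706,500
  Less exemption €27,000 → base €679,500
  €679,500 × 18% = €122,310

Regular tax:
  €228,000 × 7% = €15,960
  €158,000 × 18% = €28,440
  → €44,400

€122,310 > €44,400, so the tentative minimum tax is the binding amount.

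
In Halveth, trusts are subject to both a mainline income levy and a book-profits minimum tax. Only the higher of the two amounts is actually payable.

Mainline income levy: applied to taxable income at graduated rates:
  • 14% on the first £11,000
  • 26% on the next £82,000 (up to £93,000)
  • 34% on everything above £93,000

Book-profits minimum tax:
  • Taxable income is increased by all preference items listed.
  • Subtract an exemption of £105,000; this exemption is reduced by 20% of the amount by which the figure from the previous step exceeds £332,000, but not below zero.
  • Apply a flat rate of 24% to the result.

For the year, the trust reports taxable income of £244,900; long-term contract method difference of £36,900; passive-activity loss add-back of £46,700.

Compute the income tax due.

£74,506

Book-profits minimum tax:
  Adjusted income: £244,900 + £36,900 + £46,700 = £328,500
  Exemption: £328,500 ≤ £332,000, so full £105,000 applies
  Base: £328,500 − £105,000 = £223,500
  £223,500 × 24% = £53,640

Mainline income levy:
  £11,000 × 14% = £1,540
  £82,000 × 26% = £21,320
  £151,900 × 34% = £51,646
  → £74,506

£74,506 > £53,640, so the mainline income levy governs.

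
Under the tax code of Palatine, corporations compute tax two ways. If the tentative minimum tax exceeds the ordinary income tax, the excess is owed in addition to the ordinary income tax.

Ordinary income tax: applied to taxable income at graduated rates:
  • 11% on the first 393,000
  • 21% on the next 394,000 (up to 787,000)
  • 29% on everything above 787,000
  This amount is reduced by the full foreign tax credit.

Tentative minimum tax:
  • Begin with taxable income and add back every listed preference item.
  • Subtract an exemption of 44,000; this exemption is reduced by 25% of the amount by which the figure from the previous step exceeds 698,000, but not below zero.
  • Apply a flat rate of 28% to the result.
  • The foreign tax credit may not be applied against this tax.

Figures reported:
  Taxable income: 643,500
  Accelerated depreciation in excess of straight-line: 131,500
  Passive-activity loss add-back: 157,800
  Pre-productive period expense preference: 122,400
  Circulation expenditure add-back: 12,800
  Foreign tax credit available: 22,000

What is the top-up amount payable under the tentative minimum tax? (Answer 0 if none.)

Ordinary income tax:
  393,000 × 11% = 43,230
  250,500 × 21% = 52,605
  → 95,835
  Less foreign tax credit 22,000 → 73,835

Tentative minimum tax:
  Adjusted income: 643,500 + 131,500 + 157,800 + 122,400 + 12,800 = 1,068,000
  Exemption: 25% × (1,068,000 − 698,000) = 92,500 ≥ 44,000, so the exemption is fully phased out
  Base: 1,068,000 − 0 = 1,068,000
  1,068,000 × 28% = 299,040

Excess of tentative minimum tax over ordinary income tax: 299,040 − 73,835 = 225,205.

225,205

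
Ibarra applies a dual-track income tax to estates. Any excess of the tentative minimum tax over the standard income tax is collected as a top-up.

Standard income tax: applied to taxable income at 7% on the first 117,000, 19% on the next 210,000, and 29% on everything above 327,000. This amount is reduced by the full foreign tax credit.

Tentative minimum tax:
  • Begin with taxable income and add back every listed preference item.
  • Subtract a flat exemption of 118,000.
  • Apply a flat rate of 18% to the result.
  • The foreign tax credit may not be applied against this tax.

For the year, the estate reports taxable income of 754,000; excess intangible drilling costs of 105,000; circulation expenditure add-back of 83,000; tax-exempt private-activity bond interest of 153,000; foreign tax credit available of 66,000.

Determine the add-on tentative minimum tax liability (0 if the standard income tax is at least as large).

Standard income tax:
  117,000 × 7% = 8,190
  210,000 × 19% = 39,900
  427,000 × 29% = 123,830
  → 171,920
  Less foreign tax credit 66,000 → 105,920

Tentative minimum tax:
  Adjusted income: 754,000 + 105,000 + 83,000 + 153,000 = 1,095,000
  Less exemption 118,000 → base 977,000
  977,000 × 18% = 175,860

Excess of tentative minimum tax over standard income tax: 175,860 − 105,920 = 69,940.

69,940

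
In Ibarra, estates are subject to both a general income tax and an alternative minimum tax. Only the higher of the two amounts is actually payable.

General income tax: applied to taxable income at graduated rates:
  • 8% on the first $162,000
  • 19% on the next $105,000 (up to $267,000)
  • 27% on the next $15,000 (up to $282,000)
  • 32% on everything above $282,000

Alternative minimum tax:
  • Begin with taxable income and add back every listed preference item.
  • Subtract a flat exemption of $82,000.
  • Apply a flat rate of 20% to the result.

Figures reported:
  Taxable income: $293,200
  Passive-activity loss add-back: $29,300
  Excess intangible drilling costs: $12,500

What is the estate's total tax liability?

General income tax:
  $162,000 × 8% = $12,960
  $105,000 × 19% = $19,950
  $15,000 × 27% = $4,050
  $11,200 × 32% = $3,584
  → $40,544

Alternative minimum tax:
  Adjusted income: $293,200 + $29,300 + $12,500 = $335,000
  Less exemption $82,000 → base $253,000
  $253,000 × 20% = $50,600

$50,600 > $40,544, so the alternative minimum tax is the binding amount.

$50,600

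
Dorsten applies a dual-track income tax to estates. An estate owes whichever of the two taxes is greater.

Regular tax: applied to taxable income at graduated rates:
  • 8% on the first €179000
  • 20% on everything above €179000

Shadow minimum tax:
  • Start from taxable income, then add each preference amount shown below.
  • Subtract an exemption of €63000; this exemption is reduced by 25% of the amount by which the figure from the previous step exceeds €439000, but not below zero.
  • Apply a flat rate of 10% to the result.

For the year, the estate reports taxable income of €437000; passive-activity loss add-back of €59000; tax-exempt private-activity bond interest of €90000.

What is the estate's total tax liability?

€65920

Shadow minimum tax:
  Adjusted income: €437000 + €59000 + €90000 = €586000
  Exemption: €63000 − 25% × (€586000 − €439000) = €63000 − €36750 = €26250
  Base: €586000 − €26250 = €559750
  €559750 × 10% = €55975

Regular tax:
  €179000 × 8% = €14320
  €258000 × 20% = €51600
  → €65920

€65920 > €55975, so the regular tax governs.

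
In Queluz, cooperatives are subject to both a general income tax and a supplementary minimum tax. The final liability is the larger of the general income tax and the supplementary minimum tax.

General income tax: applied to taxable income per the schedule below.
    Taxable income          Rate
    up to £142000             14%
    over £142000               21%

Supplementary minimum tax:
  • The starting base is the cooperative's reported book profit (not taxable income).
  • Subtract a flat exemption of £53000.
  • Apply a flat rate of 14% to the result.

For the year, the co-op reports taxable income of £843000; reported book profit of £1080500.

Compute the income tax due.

Supplementary minimum tax:
  Base (reported book profit): £1080500
  Less exemption £53000 → base £1027500
  £1027500 × 14% = £143850

General income tax:
  £142000 × 14% = £19880
  £701000 × 21% = £147210
  → £167090

£167090 > £143850, so the general income tax governs.

£167090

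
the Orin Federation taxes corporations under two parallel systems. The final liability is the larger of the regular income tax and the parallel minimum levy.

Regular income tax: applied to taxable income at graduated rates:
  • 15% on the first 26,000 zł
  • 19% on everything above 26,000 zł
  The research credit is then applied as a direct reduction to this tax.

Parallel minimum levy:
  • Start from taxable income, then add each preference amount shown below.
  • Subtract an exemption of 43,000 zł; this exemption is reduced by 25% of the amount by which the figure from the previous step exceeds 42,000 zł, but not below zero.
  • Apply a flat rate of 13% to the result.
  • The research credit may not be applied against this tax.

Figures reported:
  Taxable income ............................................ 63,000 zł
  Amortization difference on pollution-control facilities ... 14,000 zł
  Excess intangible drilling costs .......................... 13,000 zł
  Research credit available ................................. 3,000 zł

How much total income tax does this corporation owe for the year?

Parallel minimum levy:
  Adjusted income: 63,000 zł + 14,000 zł + 13,000 zł = 90,000 zł
  Exemption: 43,000 zł − 25% × (90,000 zł − 42,000 zł) = 43,000 zł − 12,000 zł = 31,000 zł
  Base: 90,000 zł − 31,000 zł = 59,000 zł
  59,000 zł × 13% = 7,670 zł

Regular income tax:
  26,000 zł × 15% = 3,900 zł
  37,000 zł × 19% = 7,030 zł
  → 10,930 zł
  Less research credit 3,000 zł → 7,930 zł

7,930 zł > 7,670 zł, so the regular income tax governs.

7,930 zł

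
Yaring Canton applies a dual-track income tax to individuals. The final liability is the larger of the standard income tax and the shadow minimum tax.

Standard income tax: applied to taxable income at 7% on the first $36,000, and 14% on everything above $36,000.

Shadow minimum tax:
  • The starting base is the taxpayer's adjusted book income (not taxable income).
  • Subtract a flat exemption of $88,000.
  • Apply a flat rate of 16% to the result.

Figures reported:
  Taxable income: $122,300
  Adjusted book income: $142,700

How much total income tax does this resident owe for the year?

Standard income tax:
  $36,000 × 7% = $2,520
  $86,300 × 14% = $12,082
  → $14,602

Shadow minimum tax:
  Base (adjusted book income): $142,700
  Less exemption $88,000 → base $54,700
  $54,700 × 16% = $8,752

$14,602 > $8,752, so the standard income tax governs.

$14,602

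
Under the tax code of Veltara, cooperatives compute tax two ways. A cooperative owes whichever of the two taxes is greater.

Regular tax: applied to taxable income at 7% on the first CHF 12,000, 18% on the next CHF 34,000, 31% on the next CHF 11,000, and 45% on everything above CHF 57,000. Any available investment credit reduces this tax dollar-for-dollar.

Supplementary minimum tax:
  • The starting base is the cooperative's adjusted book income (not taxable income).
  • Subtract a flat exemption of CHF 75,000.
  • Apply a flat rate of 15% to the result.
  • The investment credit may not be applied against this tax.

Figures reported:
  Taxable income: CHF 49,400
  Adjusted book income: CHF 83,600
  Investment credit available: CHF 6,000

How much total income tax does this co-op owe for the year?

CHF 2,014

Regular tax:
  CHF 12,000 × 7% = CHF 840
  CHF 34,000 × 18% = CHF 6,120
  CHF 3,400 × 31% = CHF 1,054
  → CHF 8,014
  Less investment credit CHF 6,000 → CHF 2,014

Supplementary minimum tax:
  Base (adjusted book income): CHF 83,600
  Less exemption CHF 75,000 → base CHF 8,600
  CHF 8,600 × 15% = CHF 1,290

CHF 2,014 > CHF 1,290, so the regular tax governs.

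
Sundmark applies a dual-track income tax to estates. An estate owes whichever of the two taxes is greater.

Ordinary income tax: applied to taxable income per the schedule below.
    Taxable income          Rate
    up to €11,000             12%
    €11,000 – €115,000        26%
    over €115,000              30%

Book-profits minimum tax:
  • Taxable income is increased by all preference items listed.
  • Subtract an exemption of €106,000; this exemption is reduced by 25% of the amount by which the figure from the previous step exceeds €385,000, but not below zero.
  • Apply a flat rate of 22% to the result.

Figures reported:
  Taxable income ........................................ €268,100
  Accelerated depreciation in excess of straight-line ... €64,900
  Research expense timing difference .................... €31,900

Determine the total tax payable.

€74,290

Ordinary income tax:
  €11,000 × 12% = €1,320
  €104,000 × 26% = €27,040
  €153,100 × 30% = €45,930
  → €74,290

Book-profits minimum tax:
  Adjusted income: €268,100 + €64,900 + €31,900 = €364,900
  Exemption: €364,900 ≤ €385,000, so full €106,000 applies
  Base: €364,900 − €106,000 = €258,900
  €258,900 × 22% = €56,958

€74,290 > €56,958, so the ordinary income tax governs.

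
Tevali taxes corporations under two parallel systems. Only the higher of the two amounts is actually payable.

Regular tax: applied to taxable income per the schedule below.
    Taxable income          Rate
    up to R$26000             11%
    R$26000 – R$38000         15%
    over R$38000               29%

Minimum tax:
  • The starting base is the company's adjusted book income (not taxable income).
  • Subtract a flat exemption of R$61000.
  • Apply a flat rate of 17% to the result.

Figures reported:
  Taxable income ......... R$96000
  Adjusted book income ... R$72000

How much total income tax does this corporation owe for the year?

R$21480

Minimum tax:
  Base (adjusted book income): R$72000
  Less exemption R$61000 → base R$11000
  R$11000 × 17% = R$1870

Regular tax:
  R$26000 × 11% = R$2860
  R$12000 × 15% = R$1800
  R$58000 × 29% = R$16820
  → R$21480

R$21480 > R$1870, so the regular tax governs.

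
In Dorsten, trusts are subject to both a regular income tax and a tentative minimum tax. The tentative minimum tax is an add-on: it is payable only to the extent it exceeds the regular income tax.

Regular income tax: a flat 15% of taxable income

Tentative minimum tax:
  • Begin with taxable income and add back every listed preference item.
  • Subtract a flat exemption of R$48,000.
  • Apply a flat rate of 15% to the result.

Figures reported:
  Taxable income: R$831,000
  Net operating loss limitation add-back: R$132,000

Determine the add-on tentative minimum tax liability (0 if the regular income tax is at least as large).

Regular income tax:
  R$831,000 × 15% = R$124,650

Tentative minimum tax:
  Adjusted income: R$831,000 + R$132,000 = R$963,000
  Less exemption R$48,000 → base R$915,000
  R$915,000 × 15% = R$137,250

Excess of tentative minimum tax over regular income tax: R$137,250 − R$124,650 = R$12,600.

R$12,600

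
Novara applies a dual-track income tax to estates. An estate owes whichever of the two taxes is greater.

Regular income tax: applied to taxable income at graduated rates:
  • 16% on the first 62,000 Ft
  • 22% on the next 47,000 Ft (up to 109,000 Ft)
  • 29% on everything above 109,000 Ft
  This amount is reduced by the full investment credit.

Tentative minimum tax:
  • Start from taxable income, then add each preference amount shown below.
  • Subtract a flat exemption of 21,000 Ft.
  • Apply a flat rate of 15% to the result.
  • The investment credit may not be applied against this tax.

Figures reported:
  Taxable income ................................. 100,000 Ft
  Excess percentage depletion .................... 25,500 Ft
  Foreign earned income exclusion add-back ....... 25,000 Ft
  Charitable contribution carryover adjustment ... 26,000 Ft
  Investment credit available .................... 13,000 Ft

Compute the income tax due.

Regular income tax:
  62,000 Ft × 16% = 9,920 Ft
  38,000 Ft × 22% = 8,360 Ft
  → 18,280 Ft
  Less investment credit 13,000 Ft → 5,280 Ft

Tentative minimum tax:
  Adjusted income: 100,000 Ft + 25,500 Ft + 25,000 Ft + 26,000 Ft = 176,500 Ft
  Less exemption 21,000 Ft → base 155,500 Ft
  155,500 Ft × 15% = 23,325 Ft

23,325 Ft > 5,280 Ft, so the tentative minimum tax is the binding amount.

23,325 Ft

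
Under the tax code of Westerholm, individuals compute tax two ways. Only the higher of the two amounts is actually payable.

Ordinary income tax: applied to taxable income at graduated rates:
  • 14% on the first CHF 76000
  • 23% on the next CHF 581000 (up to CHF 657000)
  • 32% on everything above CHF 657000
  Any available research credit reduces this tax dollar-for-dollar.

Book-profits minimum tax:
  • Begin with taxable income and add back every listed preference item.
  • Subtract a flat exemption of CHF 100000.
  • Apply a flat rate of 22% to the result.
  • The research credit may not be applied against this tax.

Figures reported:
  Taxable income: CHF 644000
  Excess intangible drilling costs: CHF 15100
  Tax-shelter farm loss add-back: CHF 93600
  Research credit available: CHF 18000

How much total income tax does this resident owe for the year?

CHF 143594

Ordinary income tax:
  CHF 76000 × 14% = CHF 10640
  CHF 568000 × 23% = CHF 130640
  → CHF 141280
  Less research credit CHF 18000 → CHF 123280

Book-profits minimum tax:
  Adjusted income: CHF 644000 + CHF 15100 + CHF 93600 = CHF 752700
  Less exemption CHF 100000 → base CHF 652700
  CHF 652700 × 22% = CHF 143594

CHF 143594 > CHF 123280, so the book-profits minimum tax is the binding amount.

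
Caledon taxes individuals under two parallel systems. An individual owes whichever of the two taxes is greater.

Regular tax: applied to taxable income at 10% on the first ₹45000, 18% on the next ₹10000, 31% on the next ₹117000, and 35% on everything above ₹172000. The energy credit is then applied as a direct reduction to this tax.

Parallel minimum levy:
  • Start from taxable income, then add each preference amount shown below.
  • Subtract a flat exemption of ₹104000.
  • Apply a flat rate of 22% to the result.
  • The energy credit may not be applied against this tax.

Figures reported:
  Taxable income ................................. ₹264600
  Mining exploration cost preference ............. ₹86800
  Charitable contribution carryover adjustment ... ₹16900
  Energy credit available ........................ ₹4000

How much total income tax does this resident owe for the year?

Parallel minimum levy:
  Adjusted income: ₹264600 + ₹86800 + ₹16900 = ₹368300
  Less exemption ₹104000 → base ₹264300
  ₹264300 × 22% = ₹58146

Regular tax:
  ₹45000 × 10% = ₹4500
  ₹10000 × 18% = ₹1800
  ₹117000 × 31% = ₹36270
  ₹92600 × 35% = ₹32410
  → ₹74980
  Less energy credit ₹4000 → ₹70980

₹70980 > ₹58146, so the regular tax governs.

₹70980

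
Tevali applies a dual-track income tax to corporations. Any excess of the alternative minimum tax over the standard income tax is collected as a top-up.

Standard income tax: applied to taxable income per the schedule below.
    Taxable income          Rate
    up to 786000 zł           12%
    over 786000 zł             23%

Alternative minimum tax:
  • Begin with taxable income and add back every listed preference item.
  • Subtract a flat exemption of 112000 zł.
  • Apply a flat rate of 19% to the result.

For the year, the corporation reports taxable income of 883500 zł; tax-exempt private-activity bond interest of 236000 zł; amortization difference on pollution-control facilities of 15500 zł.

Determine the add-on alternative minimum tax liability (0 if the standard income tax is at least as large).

77625 zł

Standard income tax:
  786000 zł × 12% = 94320 zł
  97500 zł × 23% = 22425 zł
  → 116745 zł

Alternative minimum tax:
  Adjusted income: 883500 zł + 236000 zł + 15500 zł = 1135000 zł
  Less exemption 112000 zł → base 1023000 zł
  1023000 zł × 19% = 194370 zł

Excess of alternative minimum tax over standard income tax: 194370 zł − 116745 zł = 77625 zł.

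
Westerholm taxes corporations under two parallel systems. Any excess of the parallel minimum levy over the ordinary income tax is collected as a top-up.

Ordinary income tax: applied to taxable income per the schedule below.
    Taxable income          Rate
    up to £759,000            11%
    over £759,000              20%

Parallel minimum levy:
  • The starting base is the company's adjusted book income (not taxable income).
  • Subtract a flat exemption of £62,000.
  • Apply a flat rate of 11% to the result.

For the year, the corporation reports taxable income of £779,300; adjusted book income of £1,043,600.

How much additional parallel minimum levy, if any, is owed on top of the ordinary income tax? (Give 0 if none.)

Ordinary income tax:
  £759,000 × 11% = £83,490
  £20,300 × 20% = £4,060
  → £87,550

Parallel minimum levy:
  Base (adjusted book income): £1,043,600
  Less exemption £62,000 → base £981,600
  £981,600 × 11% = £107,976

Excess of parallel minimum levy over ordinary income tax: £107,976 − £87,550 = £20,426.

£20,426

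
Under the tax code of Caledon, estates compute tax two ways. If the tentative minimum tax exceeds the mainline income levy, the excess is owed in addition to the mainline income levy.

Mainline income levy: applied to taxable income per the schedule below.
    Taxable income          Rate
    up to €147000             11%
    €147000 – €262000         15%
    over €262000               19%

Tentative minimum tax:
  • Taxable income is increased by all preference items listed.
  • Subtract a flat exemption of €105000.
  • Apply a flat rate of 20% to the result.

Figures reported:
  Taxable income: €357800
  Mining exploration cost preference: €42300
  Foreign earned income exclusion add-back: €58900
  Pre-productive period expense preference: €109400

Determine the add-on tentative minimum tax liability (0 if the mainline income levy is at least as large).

Tentative minimum tax:
  Adjusted income: €357800 + €42300 + €58900 + €109400 = €568400
  Less exemption €105000 → base €463400
  €463400 × 20% = €92680

Mainline income levy:
  €147000 × 11% = €16170
  €115000 × 15% = €17250
  €95800 × 19% = €18202
  → €51622

Excess of tentative minimum tax over mainline income levy: €92680 − €51622 = €41058.

€41058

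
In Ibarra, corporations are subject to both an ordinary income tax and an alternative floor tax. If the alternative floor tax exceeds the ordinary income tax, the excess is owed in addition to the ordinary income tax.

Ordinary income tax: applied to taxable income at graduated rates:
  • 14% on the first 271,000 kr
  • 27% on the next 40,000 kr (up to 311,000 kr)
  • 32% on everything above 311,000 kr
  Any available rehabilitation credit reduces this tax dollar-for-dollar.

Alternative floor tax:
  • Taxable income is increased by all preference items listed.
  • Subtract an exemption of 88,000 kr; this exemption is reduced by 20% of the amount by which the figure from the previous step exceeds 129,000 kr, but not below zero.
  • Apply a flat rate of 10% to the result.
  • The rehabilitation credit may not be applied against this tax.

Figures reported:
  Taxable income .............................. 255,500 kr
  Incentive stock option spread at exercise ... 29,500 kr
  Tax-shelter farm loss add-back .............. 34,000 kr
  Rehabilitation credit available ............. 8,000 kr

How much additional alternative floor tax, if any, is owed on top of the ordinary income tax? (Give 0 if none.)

Ordinary income tax:
  255,500 kr × 14% = 35,770 kr
  Less rehabilitation credit 8,000 kr → 27,770 kr

Alternative floor tax:
  Adjusted income: 255,500 kr + 29,500 kr + 34,000 kr = 319,000 kr
  Exemption: 88,000 kr − 20% × (319,000 kr − 129,000 kr) = 88,000 kr − 38,000 kr = 50,000 kr
  Base: 319,000 kr − 50,000 kr = 269,000 kr
  269,000 kr × 10% = 26,900 kr

26,900 kr ≤ 27,770 kr, so no add-on is due.

0 kr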